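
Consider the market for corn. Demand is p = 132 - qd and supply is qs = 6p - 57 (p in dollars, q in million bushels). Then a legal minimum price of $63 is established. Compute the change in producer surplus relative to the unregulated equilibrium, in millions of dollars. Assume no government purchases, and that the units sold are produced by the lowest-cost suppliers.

Rearranging demand gives qd = 132 - p. Without the control the market clears where 132 - p = 6p - 57, i.e. p* = 27 and q* = 105.
Since 63 > 27, the floor is binding.
At p = 63: qd = 132 - 63 = 69 and qs = 6·63 - 57 = 321.
Producer surplus without the control is ½ · (27 - 9.5) · 105 = 918.75.
With the floor, 69 units are sold at 63. The supply price at q = 69 is 21, so PS = ½ · [(63 - 9.5) + (63 - 21)] · 69 = 3294.75.
Change in producer surplus = 3294.75 - 918.75 = 2376.

2376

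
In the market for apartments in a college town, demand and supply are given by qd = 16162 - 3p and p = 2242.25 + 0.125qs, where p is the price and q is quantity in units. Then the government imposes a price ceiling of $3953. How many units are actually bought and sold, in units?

6862

Rearranging supply gives qs = 8p - 17938. Equilibrium: 16162 - 3p = 8p - 17938, so 34100 = 11p and p* = 3100, q* = 6862.
The ceiling of 3953 is above the equilibrium price 3100, so it is not binding; the market clears at p* = 3100, q* = 6862.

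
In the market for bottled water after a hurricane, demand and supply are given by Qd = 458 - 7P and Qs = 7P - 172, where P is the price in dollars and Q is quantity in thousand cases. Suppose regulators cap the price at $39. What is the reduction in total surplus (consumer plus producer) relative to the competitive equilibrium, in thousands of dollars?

252

Setting quantity demanded equal to quantity supplied, 458 - 7P = 7P - 172, gives P* = 45 and Q* = 143.
Because the ceiling (39) lies below the market-clearing price, it is binding.
At P = 39: Qd = 458 - 7·39 = 185 and Qs = 7·39 - 172 = 101.
Quantity traded falls to 101. At Q = 101 the demand price is (458 - 101)/7 = 51 and the supply price is (172 + 101)/7 = 39.
Deadweight loss = ½ · (51 - 39) · (143 - 101) = ½ · 12 · 42 = 252.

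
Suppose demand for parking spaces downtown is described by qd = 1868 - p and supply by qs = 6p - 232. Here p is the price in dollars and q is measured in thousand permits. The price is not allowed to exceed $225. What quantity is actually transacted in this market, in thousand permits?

1118

Equilibrium: 1868 - p = 6p - 232, so 2100 = 7p and p* = 300, q* = 1568.
The ceiling of 225 is below the equilibrium price 300, so it binds.
At p = 225: qd = 1868 - 225 = 1643 and qs = 6·225 - 232 = 1118.
The quantity actually transacted is the short side, supply: 1118.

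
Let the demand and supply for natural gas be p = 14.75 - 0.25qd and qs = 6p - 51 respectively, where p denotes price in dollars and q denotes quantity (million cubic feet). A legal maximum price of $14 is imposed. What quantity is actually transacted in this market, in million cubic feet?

Rearranging demand gives qd = 59 - 4p. In a free market, 59 - 4p = 6p - 51 gives the equilibrium p* = 11, q* = 15.
The ceiling of 14 is above the equilibrium price 11, so it is not binding; the market clears at p* = 11, q* = 15.

15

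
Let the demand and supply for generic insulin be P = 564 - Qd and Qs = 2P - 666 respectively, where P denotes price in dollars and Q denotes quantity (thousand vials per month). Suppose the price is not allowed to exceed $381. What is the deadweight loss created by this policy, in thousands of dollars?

2523

Rearranging demand gives Qd = 564 - P. Setting quantity demanded equal to quantity supplied, 564 - P = 2P - 666, gives P* = 410 and Q* = 154.
Since 381 < 410, the ceiling is binding.
At P = 381: Qd = 564 - 381 = 183 and Qs = 2·381 - 666 = 96.
Quantity traded falls to 96. At Q = 96 the demand price is 564 - 96 = 468 and the supply price is (666 + 96)/2 = 381.
Deadweight loss = ½ · (468 - 381) · (154 - 96) = ½ · 87 · 58 = 2523.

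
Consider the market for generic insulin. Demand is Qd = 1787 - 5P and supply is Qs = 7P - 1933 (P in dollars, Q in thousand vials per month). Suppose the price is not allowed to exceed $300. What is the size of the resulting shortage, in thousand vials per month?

Without the control the market clears where 1787 - 5P = 7P - 1933, i.e. P* = 310 and Q* = 237.
Because the ceiling (300) lies below the market-clearing price, it is binding.
At P = 300: Qd = 1787 - 5·300 = 287 and Qs = 7·300 - 1933 = 167.
Shortage = Qd - Qs = 287 - 167 = 120.

120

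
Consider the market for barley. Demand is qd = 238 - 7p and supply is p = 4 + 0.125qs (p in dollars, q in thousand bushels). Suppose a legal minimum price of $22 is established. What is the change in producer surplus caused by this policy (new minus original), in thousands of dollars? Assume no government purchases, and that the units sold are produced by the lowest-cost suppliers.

Rearranging supply gives qs = 8p - 32. In a free market, 238 - 7p = 8p - 32 gives the equilibrium p* = 18, q* = 112.
Because the floor (22) lies above the market-clearing price, it is binding.
At p = 22: qd = 238 - 7·22 = 84 and qs = 8·22 - 32 = 144.
Producer surplus without the control is ½ · (18 - 4) · 112 = 784.
With the floor, 84 units are sold at 22. The supply price at q = 84 is 14.5, so PS = ½ · [(22 - 4) + (22 - 14.5)] · 84 = 1071.
Change in producer surplus = 1071 - 784 = 287.

287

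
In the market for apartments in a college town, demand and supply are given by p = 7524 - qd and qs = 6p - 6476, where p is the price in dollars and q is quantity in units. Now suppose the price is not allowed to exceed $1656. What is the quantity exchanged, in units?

3460

Rearranging demand gives qd = 7524 - p. Setting quantity demanded equal to quantity supplied, 7524 - p = 6p - 6476, gives p* = 2000 and q* = 5524.
Because the ceiling (1656) lies below the market-clearing price, it is binding.
At p = 1656: qd = 7524 - 1656 = 5868 and qs = 6·1656 - 6476 = 3460.
The quantity actually transacted is the short side, supply: 3460.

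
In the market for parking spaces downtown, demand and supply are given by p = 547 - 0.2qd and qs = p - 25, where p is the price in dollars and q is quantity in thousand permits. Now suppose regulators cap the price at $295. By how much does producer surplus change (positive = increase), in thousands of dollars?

Rearranging demand gives qd = 2735 - 5p. In a free market, 2735 - 5p = p - 25 gives the equilibrium p* = 460, q* = 435.
Because the ceiling (295) lies below the market-clearing price, it is binding.
At p = 295: qd = 2735 - 5·295 = 1260 and qs = 295 - 25 = 270.
Producer surplus without the control is ½ · (460 - 25) · 435 = 94612.5.
With the ceiling, producers sell 270 units at 295, so PS = ½ · (295 - 25) · 270 = 36450.
Change in producer surplus = 36450 - 94612.5 = -58162.5.

-58162.5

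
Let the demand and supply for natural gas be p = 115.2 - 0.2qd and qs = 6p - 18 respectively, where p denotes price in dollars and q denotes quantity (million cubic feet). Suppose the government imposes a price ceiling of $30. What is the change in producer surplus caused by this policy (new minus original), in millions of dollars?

-5616

Rearranging demand gives qd = 576 - 5p. Equilibrium: 576 - 5p = 6p - 18, so 594 = 11p and p* = 54, q* = 306.
Since 30 < 54, the ceiling is binding.
At p = 30: qd = 576 - 5·30 = 426 and qs = 6·30 - 18 = 162.
Producer surplus without the control is ½ · (54 - 3) · 306 = 7803.
With the ceiling, producers sell 162 units at 30, so PS = ½ · (30 - 3) · 162 = 2187.
Change in producer surplus = 2187 - 7803 = -5616.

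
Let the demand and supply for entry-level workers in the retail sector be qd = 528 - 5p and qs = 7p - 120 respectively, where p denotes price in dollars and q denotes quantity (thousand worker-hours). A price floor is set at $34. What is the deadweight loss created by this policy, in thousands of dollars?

Equilibrium: 528 - 5p = 7p - 120, so 648 = 12p and p* = 54, q* = 258.
The floor of 34 is below the equilibrium price 54, so it is not binding; the market clears at p* = 54, q* = 258.
Since the control does not bind, no trades are prevented and deadweight loss is zero.

0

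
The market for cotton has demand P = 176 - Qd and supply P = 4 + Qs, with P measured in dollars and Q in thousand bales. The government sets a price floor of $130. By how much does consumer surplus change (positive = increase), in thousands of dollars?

Rearranging demand gives Qd = 176 - P; rearranging supply gives Qs = P - 4. Equilibrium: 176 - P = P - 4, so 180 = 2P and P* = 90, Q* = 86.
Since 130 > 90, the floor is binding.
At P = 130: Qd = 176 - 130 = 46 and Qs = 130 - 4 = 126.
Consumer surplus without the control is ½ · (176 - 90) · 86 = 3698.
With the floor, consumers buy 46 units at 130, so CS = ½ · (176 - 130) · 46 = 1058.
Change in consumer surplus = 1058 - 3698 = -2640.

-2640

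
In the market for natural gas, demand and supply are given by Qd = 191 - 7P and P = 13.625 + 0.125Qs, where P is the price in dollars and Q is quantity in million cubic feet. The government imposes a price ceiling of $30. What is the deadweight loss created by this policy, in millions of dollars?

Rearranging supply gives Qs = 8P - 109. In a free market, 191 - 7P = 8P - 109 gives the equilibrium P* = 20, Q* = 51.
Since 30 is above P* = 20, the ceiling does not bind and the free-market outcome prevails.
Since the control does not bind, no trades are prevented and deadweight loss is zero.

0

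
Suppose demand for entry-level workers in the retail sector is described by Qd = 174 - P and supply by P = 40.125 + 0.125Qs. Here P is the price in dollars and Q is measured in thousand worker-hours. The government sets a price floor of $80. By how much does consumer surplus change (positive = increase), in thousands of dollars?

Rearranging supply gives Qs = 8P - 321. Equilibrium: 174 - P = 8P - 321, so 495 = 9P and P* = 55, Q* = 119.
Because the floor (80) lies above the market-clearing price, it is binding.
At P = 80: Qd = 174 - 80 = 94 and Qs = 8·80 - 321 = 319.
Consumer surplus without the control is ½ · (174 - 55) · 119 = 7080.5.
With the floor, consumers buy 94 units at 80, so CS = ½ · (174 - 80) · 94 = 4418.
Change in consumer surplus = 4418 - 7080.5 = -2662.5.

-2662.5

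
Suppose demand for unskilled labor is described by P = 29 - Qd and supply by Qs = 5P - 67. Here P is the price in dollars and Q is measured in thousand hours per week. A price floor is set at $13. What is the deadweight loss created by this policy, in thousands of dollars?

Rearranging demand gives Qd = 29 - P. Setting quantity demanded equal to quantity supplied, 29 - P = 5P - 67, gives P* = 16 and Q* = 13.
Since 13 is below P* = 16, the floor does not bind and the free-market outcome prevails.
Since the control does not bind, no trades are prevented and deadweight loss is zero.

0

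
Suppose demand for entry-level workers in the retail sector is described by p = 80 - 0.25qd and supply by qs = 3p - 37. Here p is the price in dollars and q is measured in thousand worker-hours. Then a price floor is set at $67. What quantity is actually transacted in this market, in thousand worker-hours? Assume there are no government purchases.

Rearranging demand gives qd = 320 - 4p. Setting quantity demanded equal to quantity supplied, 320 - 4p = 3p - 37, gives p* = 51 and q* = 116.
Since 67 > 51, the floor is binding.
At p = 67: qd = 320 - 4·67 = 52 and qs = 3·67 - 37 = 164.
The quantity actually transacted is the short side, demand: 52.

52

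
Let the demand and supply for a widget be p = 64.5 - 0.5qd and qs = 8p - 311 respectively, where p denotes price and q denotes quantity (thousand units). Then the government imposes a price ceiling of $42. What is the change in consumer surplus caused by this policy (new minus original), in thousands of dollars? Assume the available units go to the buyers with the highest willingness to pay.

-14

Rearranging demand gives qd = 129 - 2p. Equilibrium: 129 - 2p = 8p - 311, so 440 = 10p and p* = 44, q* = 41.
Because the ceiling (42) lies below the market-clearing price, it is binding.
At p = 42: qd = 129 - 2·42 = 45 and qs = 8·42 - 311 = 25.
Consumer surplus without the control is ½ · (64.5 - 44) · 41 = 420.25.
With the ceiling, 25 units are sold at 42 (assume they go to the highest-value buyers). The demand price at q = 25 is 52, so CS = ½ · [(64.5 - 42) + (52 - 42)] · 25 = 406.25.
Change in consumer surplus = 406.25 - 420.25 = -14.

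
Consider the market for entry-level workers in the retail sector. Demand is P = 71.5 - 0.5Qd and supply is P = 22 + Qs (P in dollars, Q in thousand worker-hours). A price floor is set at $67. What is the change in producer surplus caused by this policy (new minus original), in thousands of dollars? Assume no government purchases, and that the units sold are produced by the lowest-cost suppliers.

Rearranging demand gives Qd = 143 - 2P; rearranging supply gives Qs = P - 22. Setting quantity demanded equal to quantity supplied, 143 - 2P = P - 22, gives P* = 55 and Q* = 33.
The floor of 67 is above the equilibrium price 55, so it binds.
At P = 67: Qd = 143 - 2·67 = 9 and Qs = 67 - 22 = 45.
Producer surplus without the control is ½ · (55 - 22) · 33 = 544.5.
With the floor, 9 units are sold at 67. The supply price at Q = 9 is 31, so PS = ½ · [(67 - 22) + (67 - 31)] · 9 = 364.5.
Change in producer surplus = 364.5 - 544.5 = -180.

-180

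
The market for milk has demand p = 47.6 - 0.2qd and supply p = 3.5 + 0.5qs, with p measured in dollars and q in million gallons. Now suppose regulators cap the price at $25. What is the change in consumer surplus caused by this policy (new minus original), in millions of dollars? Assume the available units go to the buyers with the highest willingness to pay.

390

Rearranging demand gives qd = 238 - 5p; rearranging supply gives qs = 2p - 7. In a free market, 238 - 5p = 2p - 7 gives the equilibrium p* = 35, q* = 63.
The ceiling of 25 is below the equilibrium price 35, so it binds.
At p = 25: qd = 238 - 5·25 = 113 and qs = 2·25 - 7 = 43.
Consumer surplus without the control is ½ · (47.6 - 35) · 63 = 396.9.
With the ceiling, 43 units are sold at 25 (assume they go to the highest-value buyers). The demand price at q = 43 is 39, so CS = ½ · [(47.6 - 25) + (39 - 25)] · 43 = 786.9.
Change in consumer surplus = 786.9 - 396.9 = 390.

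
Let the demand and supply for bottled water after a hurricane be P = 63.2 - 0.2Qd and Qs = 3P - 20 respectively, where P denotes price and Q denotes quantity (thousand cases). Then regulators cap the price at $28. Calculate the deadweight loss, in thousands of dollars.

470.4

Rearranging demand gives Qd = 316 - 5P. Setting quantity demanded equal to quantity supplied, 316 - 5P = 3P - 20, gives P* = 42 and Q* = 106.
Since 28 < 42, the ceiling is binding.
At P = 28: Qd = 316 - 5·28 = 176 and Qs = 3·28 - 20 = 64.
Quantity traded falls to 64. At Q = 64 the demand price is (316 - 64)/5 = 50.4 and the supply price is (20 + 64)/3 = 28.
Deadweight loss = ½ · (50.4 - 28) · (106 - 64) = ½ · 22.4 · 42 = 470.4.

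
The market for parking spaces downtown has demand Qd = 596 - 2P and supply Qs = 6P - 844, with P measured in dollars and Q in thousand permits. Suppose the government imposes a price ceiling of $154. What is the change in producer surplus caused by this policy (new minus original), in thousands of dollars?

Without the control the market clears where 596 - 2P = 6P - 844, i.e. P* = 180 and Q* = 236.
Since 154 < 180, the ceiling is binding.
At P = 154: Qd = 596 - 2·154 = 288 and Qs = 6·154 - 844 = 80.
Producer surplus without the control is ½ · (180 - 422/3) · 236 = 13924/3.
With the ceiling, producers sell 80 units at 154, so PS = ½ · (154 - 422/3) · 80 = 1600/3.
Change in producer surplus = 1600/3 - 13924/3 = -4108.

-4108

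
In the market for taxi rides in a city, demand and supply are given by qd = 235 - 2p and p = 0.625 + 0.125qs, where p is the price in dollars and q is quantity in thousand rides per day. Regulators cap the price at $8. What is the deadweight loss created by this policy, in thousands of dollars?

5120

Rearranging supply gives qs = 8p - 5. In a free market, 235 - 2p = 8p - 5 gives the equilibrium p* = 24, q* = 187.
Since 8 < 24, the ceiling is binding.
At p = 8: qd = 235 - 2·8 = 219 and qs = 8·8 - 5 = 59.
Quantity traded falls to 59. At q = 59 the demand price is (235 - 59)/2 = 88 and the supply price is (5 + 59)/8 = 8.
Deadweight loss = ½ · (88 - 8) · (187 - 59) = ½ · 80 · 128 = 5120.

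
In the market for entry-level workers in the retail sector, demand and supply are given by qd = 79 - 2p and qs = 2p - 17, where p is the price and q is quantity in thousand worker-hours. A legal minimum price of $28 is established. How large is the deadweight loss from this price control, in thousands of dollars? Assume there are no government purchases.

32

Setting quantity demanded equal to quantity supplied, 79 - 2p = 2p - 17, gives p* = 24 and q* = 31.
Because the floor (28) lies above the market-clearing price, it is binding.
At p = 28: qd = 79 - 2·28 = 23 and qs = 2·28 - 17 = 39.
Quantity traded falls to 23. At q = 23 the demand price is (79 - 23)/2 = 28 and the supply price is (17 + 23)/2 = 20.
Deadweight loss = ½ · (28 - 20) · (31 - 23) = ½ · 8 · 8 = 32.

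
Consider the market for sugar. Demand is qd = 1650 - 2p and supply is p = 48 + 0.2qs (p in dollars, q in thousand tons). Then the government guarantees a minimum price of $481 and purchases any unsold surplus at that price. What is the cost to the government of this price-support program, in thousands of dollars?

710437

Rearranging supply gives qs = 5p - 240. Without the control the market clears where 1650 - 2p = 5p - 240, i.e. p* = 270 and q* = 1110.
The floor of 481 is above the equilibrium price 270, so it binds.
At p = 481: qd = 1650 - 2·481 = 688 and qs = 5·481 - 240 = 2165.
Surplus = qs - qd = 1477.
Government expenditure = surplus × support price = 1477 × 481 = 710437.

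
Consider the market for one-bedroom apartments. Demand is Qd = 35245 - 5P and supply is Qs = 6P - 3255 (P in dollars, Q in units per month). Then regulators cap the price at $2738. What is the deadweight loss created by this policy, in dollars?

3832250.4

In a free market, 35245 - 5P = 6P - 3255 gives the equilibrium P* = 3500, Q* = 17745.
Since 2738 < 3500, the ceiling is binding.
At P = 2738: Qd = 35245 - 5·2738 = 21555 and Qs = 6·2738 - 3255 = 13173.
Quantity traded falls to 13173. At Q = 13173 the demand price is (35245 - 13173)/5 = 4414.4 and the supply price is (3255 + 13173)/6 = 2738.
Deadweight loss = ½ · (4414.4 - 2738) · (17745 - 13173) = ½ · 1676.4 · 4572 = 3832250.4.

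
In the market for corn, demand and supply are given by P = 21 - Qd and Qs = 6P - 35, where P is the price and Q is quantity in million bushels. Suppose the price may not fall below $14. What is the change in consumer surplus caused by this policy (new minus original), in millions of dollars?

Rearranging demand gives Qd = 21 - P. Setting quantity demanded equal to quantity supplied, 21 - P = 6P - 35, gives P* = 8 and Q* = 13.
Since 14 > 8, the floor is binding.
At P = 14: Qd = 21 - 14 = 7 and Qs = 6·14 - 35 = 49.
Consumer surplus without the control is ½ · (21 - 8) · 13 = 84.5.
With the floor, consumers buy 7 units at 14, so CS = ½ · (21 - 14) · 7 = 24.5.
Change in consumer surplus = 24.5 - 84.5 = -60.

-60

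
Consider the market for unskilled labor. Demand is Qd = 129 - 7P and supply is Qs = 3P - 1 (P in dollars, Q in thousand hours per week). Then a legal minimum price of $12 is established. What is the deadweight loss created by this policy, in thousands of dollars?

Without the control the market clears where 129 - 7P = 3P - 1, i.e. P* = 13 and Q* = 38.
Since 12 is below P* = 13, the floor does not bind and the free-market outcome prevails.
Since the control does not bind, no trades are prevented and deadweight loss is zero.

0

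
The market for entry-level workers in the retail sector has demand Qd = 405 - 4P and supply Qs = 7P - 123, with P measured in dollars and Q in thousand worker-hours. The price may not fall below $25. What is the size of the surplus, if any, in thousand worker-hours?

Without the control the market clears where 405 - 4P = 7P - 123, i.e. P* = 48 and Q* = 213.
The floor of 25 is below the equilibrium price 48, so it is not binding; the market clears at P* = 48, Q* = 213.
Since the control does not bind, there is no surplus.

0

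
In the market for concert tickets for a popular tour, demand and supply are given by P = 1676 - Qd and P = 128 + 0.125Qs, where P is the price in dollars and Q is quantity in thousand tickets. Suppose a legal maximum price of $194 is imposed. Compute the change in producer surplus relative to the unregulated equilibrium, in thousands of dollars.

-100912

Rearranging demand gives Qd = 1676 - P; rearranging supply gives Qs = 8P - 1024. Without the control the market clears where 1676 - P = 8P - 1024, i.e. P* = 300 and Q* = 1376.
Because the ceiling (194) lies below the market-clearing price, it is binding.
At P = 194: Qd = 1676 - 194 = 1482 and Qs = 8·194 - 1024 = 528.
Producer surplus without the control is ½ · (300 - 128) · 1376 = 118336.
With the ceiling, producers sell 528 units at 194, so PS = ½ · (194 - 128) · 528 = 17424.
Change in producer surplus = 17424 - 118336 = -100912.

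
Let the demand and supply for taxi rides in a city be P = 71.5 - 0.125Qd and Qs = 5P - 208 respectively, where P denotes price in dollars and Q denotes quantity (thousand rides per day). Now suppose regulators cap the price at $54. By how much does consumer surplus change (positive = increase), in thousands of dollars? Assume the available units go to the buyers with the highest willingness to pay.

315.75

Rearranging demand gives Qd = 572 - 8P. Without the control the market clears where 572 - 8P = 5P - 208, i.e. P* = 60 and Q* = 92.
The ceiling of 54 is below the equilibrium price 60, so it binds.
At P = 54: Qd = 572 - 8·54 = 140 and Qs = 5·54 - 208 = 62.
Consumer surplus without the control is ½ · (71.5 - 60) · 92 = 529.
With the ceiling, 62 units are sold at 54 (assume they go to the highest-value buyers). The demand price at Q = 62 is 63.75, so CS = ½ · [(71.5 - 54) + (63.75 - 54)] · 62 = 844.75.
Change in consumer surplus = 844.75 - 529 = 315.75.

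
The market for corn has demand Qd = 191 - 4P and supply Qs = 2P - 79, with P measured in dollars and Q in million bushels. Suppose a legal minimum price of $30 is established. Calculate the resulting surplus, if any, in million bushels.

Without the control the market clears where 191 - 4P = 2P - 79, i.e. P* = 45 and Q* = 11.
Since 30 is below P* = 45, the floor does not bind and the free-market outcome prevails.
Since the control does not bind, there is no surplus.

0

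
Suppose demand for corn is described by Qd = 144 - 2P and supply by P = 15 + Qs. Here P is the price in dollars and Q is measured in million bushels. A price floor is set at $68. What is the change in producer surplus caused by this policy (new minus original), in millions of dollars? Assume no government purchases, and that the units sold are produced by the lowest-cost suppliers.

Rearranging supply gives Qs = P - 15. Without the control the market clears where 144 - 2P = P - 15, i.e. P* = 53 and Q* = 38.
Because the floor (68) lies above the market-clearing price, it is binding.
At P = 68: Qd = 144 - 2·68 = 8 and Qs = 68 - 15 = 53.
Producer surplus without the control is ½ · (53 - 15) · 38 = 722.
With the floor, 8 units are sold at 68. The supply price at Q = 8 is 23, so PS = ½ · [(68 - 15) + (68 - 23)] · 8 = 392.
Change in producer surplus = 392 - 722 = -330.

-330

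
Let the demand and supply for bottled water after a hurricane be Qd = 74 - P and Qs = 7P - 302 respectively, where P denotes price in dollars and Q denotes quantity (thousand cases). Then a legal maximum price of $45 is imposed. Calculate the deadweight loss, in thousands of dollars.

In a free market, 74 - P = 7P - 302 gives the equilibrium P* = 47, Q* = 27.
The ceiling of 45 is below the equilibrium price 47, so it binds.
At P = 45: Qd = 74 - 45 = 29 and Qs = 7·45 - 302 = 13.
Quantity traded falls to 13. At Q = 13 the demand price is 74 - 13 = 61 and the supply price is (302 + 13)/7 = 45.
Deadweight loss = ½ · (61 - 45) · (27 - 13) = ½ · 16 · 14 = 112.

112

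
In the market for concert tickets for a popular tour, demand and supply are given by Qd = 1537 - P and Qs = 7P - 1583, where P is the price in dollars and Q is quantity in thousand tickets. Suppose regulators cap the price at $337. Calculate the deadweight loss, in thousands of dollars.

78652

Equilibrium: 1537 - P = 7P - 1583, so 3120 = 8P and P* = 390, Q* = 1147.
Since 337 < 390, the ceiling is binding.
At P = 337: Qd = 1537 - 337 = 1200 and Qs = 7·337 - 1583 = 776.
Quantity traded falls to 776. At Q = 776 the demand price is 1537 - 776 = 761 and the supply price is (1583 + 776)/7 = 337.
Deadweight loss = ½ · (761 - 337) · (1147 - 776) = ½ · 424 · 371 = 78652.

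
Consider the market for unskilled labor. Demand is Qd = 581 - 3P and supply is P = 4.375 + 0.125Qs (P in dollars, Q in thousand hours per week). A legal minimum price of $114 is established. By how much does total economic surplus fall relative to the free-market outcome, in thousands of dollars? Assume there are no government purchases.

Rearranging supply gives Qs = 8P - 35. Setting quantity demanded equal to quantity supplied, 581 - 3P = 8P - 35, gives P* = 56 and Q* = 413.
The floor of 114 is above the equilibrium price 56, so it binds.
At P = 114: Qd = 581 - 3·114 = 239 and Qs = 8·114 - 35 = 877.
Quantity traded falls to 239. At Q = 239 the demand price is (581 - 239)/3 = 114 and the supply price is (35 + 239)/8 = 34.25.
Deadweight loss = ½ · (114 - 34.25) · (413 - 239) = ½ · 79.75 · 174 = 6938.25.

6938.25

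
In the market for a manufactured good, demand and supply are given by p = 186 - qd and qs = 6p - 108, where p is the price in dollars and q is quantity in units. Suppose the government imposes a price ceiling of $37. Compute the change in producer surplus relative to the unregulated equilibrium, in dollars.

Rearranging demand gives qd = 186 - p. In a free market, 186 - p = 6p - 108 gives the equilibrium p* = 42, q* = 144.
Because the ceiling (37) lies below the market-clearing price, it is binding.
At p = 37: qd = 186 - 37 = 149 and qs = 6·37 - 108 = 114.
Producer surplus without the control is ½ · (42 - 18) · 144 = 1728.
With the ceiling, producers sell 114 units at 37, so PS = ½ · (37 - 18) · 114 = 1083.
Change in producer surplus = 1083 - 1728 = -645.

-645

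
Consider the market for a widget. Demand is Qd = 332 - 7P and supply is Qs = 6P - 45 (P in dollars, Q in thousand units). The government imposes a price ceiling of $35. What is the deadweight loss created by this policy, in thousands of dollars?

0

Setting quantity demanded equal to quantity supplied, 332 - 7P = 6P - 45, gives P* = 29 and Q* = 129.
Since 35 is above P* = 29, the ceiling does not bind and the free-market outcome prevails.
Since the control does not bind, no trades are prevented and deadweight loss is zero.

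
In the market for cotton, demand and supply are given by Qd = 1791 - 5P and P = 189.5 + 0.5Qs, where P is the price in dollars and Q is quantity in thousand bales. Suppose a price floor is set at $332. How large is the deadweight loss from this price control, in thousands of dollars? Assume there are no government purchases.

4235

Rearranging supply gives Qs = 2P - 379. Equilibrium: 1791 - 5P = 2P - 379, so 2170 = 7P and P* = 310, Q* = 241.
Since 332 > 310, the floor is binding.
At P = 332: Qd = 1791 - 5·332 = 131 and Qs = 2·332 - 379 = 285.
Quantity traded falls to 131. At Q = 131 the demand price is (1791 - 131)/5 = 332 and the supply price is (379 + 131)/2 = 255.
Deadweight loss = ½ · (332 - 255) · (241 - 131) = ½ · 77 · 110 = 4235.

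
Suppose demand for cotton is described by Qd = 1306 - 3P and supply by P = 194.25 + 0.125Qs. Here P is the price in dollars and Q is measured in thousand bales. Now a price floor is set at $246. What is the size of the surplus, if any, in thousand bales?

0

Rearranging supply gives Qs = 8P - 1554. Without the control the market clears where 1306 - 3P = 8P - 1554, i.e. P* = 260 and Q* = 526.
Since 246 is below P* = 260, the floor does not bind and the free-market outcome prevails.
Since the control does not bind, there is no surplus.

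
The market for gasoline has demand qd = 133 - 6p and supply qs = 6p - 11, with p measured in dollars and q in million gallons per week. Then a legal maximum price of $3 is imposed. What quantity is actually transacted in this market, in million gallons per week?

Equilibrium: 133 - 6p = 6p - 11, so 144 = 12p and p* = 12, q* = 61.
Since 3 < 12, the ceiling is binding.
At p = 3: qd = 133 - 6·3 = 115 and qs = 6·3 - 11 = 7.
The quantity actually transacted is the short side, supply: 7.

7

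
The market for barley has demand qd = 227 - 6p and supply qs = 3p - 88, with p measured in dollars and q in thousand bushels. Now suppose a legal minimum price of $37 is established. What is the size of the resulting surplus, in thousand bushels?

18

Without the control the market clears where 227 - 6p = 3p - 88, i.e. p* = 35 and q* = 17.
Because the floor (37) lies above the market-clearing price, it is binding.
At p = 37: qd = 227 - 6·37 = 5 and qs = 3·37 - 88 = 23.
Surplus = qs - qd = 23 - 5 = 18.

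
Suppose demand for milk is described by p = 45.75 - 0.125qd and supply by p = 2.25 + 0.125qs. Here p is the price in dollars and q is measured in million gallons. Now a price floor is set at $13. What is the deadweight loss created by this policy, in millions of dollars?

0

Rearranging demand gives qd = 366 - 8p; rearranging supply gives qs = 8p - 18. Without the control the market clears where 366 - 8p = 8p - 18, i.e. p* = 24 and q* = 174.
The floor of 13 is below the equilibrium price 24, so it is not binding; the market clears at p* = 24, q* = 174.
Since the control does not bind, no trades are prevented and deadweight loss is zero.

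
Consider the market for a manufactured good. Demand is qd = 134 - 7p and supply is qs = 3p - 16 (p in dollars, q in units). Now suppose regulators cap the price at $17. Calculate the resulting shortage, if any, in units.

0

In a free market, 134 - 7p = 3p - 16 gives the equilibrium p* = 15, q* = 29.
Since 17 is above p* = 15, the ceiling does not bind and the free-market outcome prevails.
Since the control does not bind, there is no shortage.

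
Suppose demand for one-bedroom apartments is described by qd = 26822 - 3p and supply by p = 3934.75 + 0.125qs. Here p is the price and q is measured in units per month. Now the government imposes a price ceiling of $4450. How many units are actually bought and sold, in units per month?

4122

Rearranging supply gives qs = 8p - 31478. Equilibrium: 26822 - 3p = 8p - 31478, so 58300 = 11p and p* = 5300, q* = 10922.
Because the ceiling (4450) lies below the market-clearing price, it is binding.
At p = 4450: qd = 26822 - 3·4450 = 13472 and qs = 8·4450 - 31478 = 4122.
The quantity actually transacted is the short side, supply: 4122.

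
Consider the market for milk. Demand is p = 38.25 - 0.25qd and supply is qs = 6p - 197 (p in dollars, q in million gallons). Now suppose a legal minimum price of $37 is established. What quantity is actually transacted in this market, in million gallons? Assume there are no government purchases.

Rearranging demand gives qd = 153 - 4p. In a free market, 153 - 4p = 6p - 197 gives the equilibrium p* = 35, q* = 13.
Since 37 > 35, the floor is binding.
At p = 37: qd = 153 - 4·37 = 5 and qs = 6·37 - 197 = 25.
The quantity actually transacted is the short side, demand: 5.

5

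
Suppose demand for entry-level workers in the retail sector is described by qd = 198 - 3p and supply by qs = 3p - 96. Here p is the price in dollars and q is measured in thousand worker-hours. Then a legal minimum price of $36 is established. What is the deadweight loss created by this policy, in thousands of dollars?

Setting quantity demanded equal to quantity supplied, 198 - 3p = 3p - 96, gives p* = 49 and q* = 51.
Since 36 is below p* = 49, the floor does not bind and the free-market outcome prevails.
Since the control does not bind, no trades are prevented and deadweight loss is zero.

0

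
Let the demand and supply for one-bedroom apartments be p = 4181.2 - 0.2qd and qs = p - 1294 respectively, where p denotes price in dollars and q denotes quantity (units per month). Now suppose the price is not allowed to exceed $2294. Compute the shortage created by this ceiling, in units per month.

Rearranging demand gives qd = 20906 - 5p. Setting quantity demanded equal to quantity supplied, 20906 - 5p = p - 1294, gives p* = 3700 and q* = 2406.
The ceiling of 2294 is below the equilibrium price 3700, so it binds.
At p = 2294: qd = 20906 - 5·2294 = 9436 and qs = 2294 - 1294 = 1000.
Shortage = qd - qs = 9436 - 1000 = 8436.

8436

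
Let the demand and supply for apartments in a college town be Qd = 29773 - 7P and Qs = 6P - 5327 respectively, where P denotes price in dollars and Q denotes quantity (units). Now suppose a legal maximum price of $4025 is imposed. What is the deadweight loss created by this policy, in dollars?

0

Without the control the market clears where 29773 - 7P = 6P - 5327, i.e. P* = 2700 and Q* = 10873.
Since 4025 is above P* = 2700, the ceiling does not bind and the free-market outcome prevails.
Since the control does not bind, no trades are prevented and deadweight loss is zero.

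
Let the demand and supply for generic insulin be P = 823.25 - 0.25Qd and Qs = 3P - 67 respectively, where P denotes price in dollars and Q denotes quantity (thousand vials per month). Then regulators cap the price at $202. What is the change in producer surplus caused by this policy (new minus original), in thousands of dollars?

-265768

Rearranging demand gives Qd = 3293 - 4P. In a free market, 3293 - 4P = 3P - 67 gives the equilibrium P* = 480, Q* = 1373.
The ceiling of 202 is below the equilibrium price 480, so it binds.
At P = 202: Qd = 3293 - 4·202 = 2485 and Qs = 3·202 - 67 = 539.
Producer surplus without the control is ½ · (480 - 67/3) · 1373 = 1885129/6.
With the ceiling, producers sell 539 units at 202, so PS = ½ · (202 - 67/3) · 539 = 290521/6.
Change in producer surplus = 290521/6 - 1885129/6 = -265768.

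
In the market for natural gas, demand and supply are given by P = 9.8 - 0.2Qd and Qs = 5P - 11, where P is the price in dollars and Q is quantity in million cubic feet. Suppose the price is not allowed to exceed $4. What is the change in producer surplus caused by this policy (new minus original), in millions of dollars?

-28

Rearranging demand gives Qd = 49 - 5P. Setting quantity demanded equal to quantity supplied, 49 - 5P = 5P - 11, gives P* = 6 and Q* = 19.
Since 4 < 6, the ceiling is binding.
At P = 4: Qd = 49 - 5·4 = 29 and Qs = 5·4 - 11 = 9.
Producer surplus without the control is ½ · (6 - 2.2) · 19 = 36.1.
With the ceiling, producers sell 9 units at 4, so PS = ½ · (4 - 2.2) · 9 = 8.1.
Change in producer surplus = 8.1 - 36.1 = -28.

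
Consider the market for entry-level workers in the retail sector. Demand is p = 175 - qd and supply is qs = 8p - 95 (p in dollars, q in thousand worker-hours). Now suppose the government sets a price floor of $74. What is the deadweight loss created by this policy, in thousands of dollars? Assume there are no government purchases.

Rearranging demand gives qd = 175 - p. Without the control the market clears where 175 - p = 8p - 95, i.e. p* = 30 and q* = 145.
The floor of 74 is above the equilibrium price 30, so it binds.
At p = 74: qd = 175 - 74 = 101 and qs = 8·74 - 95 = 497.
Quantity traded falls to 101. At q = 101 the demand price is 175 - 101 = 74 and the supply price is (95 + 101)/8 = 24.5.
Deadweight loss = ½ · (74 - 24.5) · (145 - 101) = ½ · 49.5 · 44 = 1089.

1089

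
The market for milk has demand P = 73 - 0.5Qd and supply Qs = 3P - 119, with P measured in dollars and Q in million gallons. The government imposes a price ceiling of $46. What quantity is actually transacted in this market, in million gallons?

19

Rearranging demand gives Qd = 146 - 2P. In a free market, 146 - 2P = 3P - 119 gives the equilibrium P* = 53, Q* = 40.
Because the ceiling (46) lies below the market-clearing price, it is binding.
At P = 46: Qd = 146 - 2·46 = 54 and Qs = 3·46 - 119 = 19.
The quantity actually transacted is the short side, supply: 19.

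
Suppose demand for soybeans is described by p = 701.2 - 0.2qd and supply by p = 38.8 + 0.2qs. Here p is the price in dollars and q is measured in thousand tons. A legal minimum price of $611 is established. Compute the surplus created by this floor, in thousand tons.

2410

Rearranging demand gives qd = 3506 - 5p; rearranging supply gives qs = 5p - 194. Setting quantity demanded equal to quantity supplied, 3506 - 5p = 5p - 194, gives p* = 370 and q* = 1656.
Because the floor (611) lies above the market-clearing price, it is binding.
At p = 611: qd = 3506 - 5·611 = 451 and qs = 5·611 - 194 = 2861.
Surplus = qs - qd = 2861 - 451 = 2410.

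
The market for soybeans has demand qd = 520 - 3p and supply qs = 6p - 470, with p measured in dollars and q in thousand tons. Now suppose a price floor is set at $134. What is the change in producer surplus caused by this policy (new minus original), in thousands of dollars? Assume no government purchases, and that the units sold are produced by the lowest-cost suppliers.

In a free market, 520 - 3p = 6p - 470 gives the equilibrium p* = 110, q* = 190.
Because the floor (134) lies above the market-clearing price, it is binding.
At p = 134: qd = 520 - 3·134 = 118 and qs = 6·134 - 470 = 334.
Producer surplus without the control is ½ · (110 - 235/3) · 190 = 9025/3.
With the floor, 118 units are sold at 134. The supply price at q = 118 is 98, so PS = ½ · [(134 - 235/3) + (134 - 98)] · 118 = 16225/3.
Change in producer surplus = 16225/3 - 9025/3 = 2400.

2400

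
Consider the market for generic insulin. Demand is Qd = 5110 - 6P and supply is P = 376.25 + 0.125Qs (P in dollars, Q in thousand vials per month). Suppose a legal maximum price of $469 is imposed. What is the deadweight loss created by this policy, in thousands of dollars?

114996

Rearranging supply gives Qs = 8P - 3010. In a free market, 5110 - 6P = 8P - 3010 gives the equilibrium P* = 580, Q* = 1630.
Since 469 < 580, the ceiling is binding.
At P = 469: Qd = 5110 - 6·469 = 2296 and Qs = 8·469 - 3010 = 742.
Quantity traded falls to 742. At Q = 742 the demand price is (5110 - 742)/6 = 728 and the supply price is (3010 + 742)/8 = 469.
Deadweight loss = ½ · (728 - 469) · (1630 - 742) = ½ · 259 · 888 = 114996.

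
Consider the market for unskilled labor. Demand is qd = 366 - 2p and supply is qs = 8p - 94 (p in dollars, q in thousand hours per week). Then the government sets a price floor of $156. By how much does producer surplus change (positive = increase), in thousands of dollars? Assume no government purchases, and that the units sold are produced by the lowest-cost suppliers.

Setting quantity demanded equal to quantity supplied, 366 - 2p = 8p - 94, gives p* = 46 and q* = 274.
Since 156 > 46, the floor is binding.
At p = 156: qd = 366 - 2·156 = 54 and qs = 8·156 - 94 = 1154.
Producer surplus without the control is ½ · (46 - 11.75) · 274 = 4692.25.
With the floor, 54 units are sold at 156. The supply price at q = 54 is 18.5, so PS = ½ · [(156 - 11.75) + (156 - 18.5)] · 54 = 7607.25.
Change in producer surplus = 7607.25 - 4692.25 = 2915.

2915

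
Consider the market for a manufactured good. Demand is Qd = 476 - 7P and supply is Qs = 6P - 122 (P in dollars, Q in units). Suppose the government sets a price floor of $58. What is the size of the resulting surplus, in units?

156

In a free market, 476 - 7P = 6P - 122 gives the equilibrium P* = 46, Q* = 154.
Because the floor (58) lies above the market-clearing price, it is binding.
At P = 58: Qd = 476 - 7·58 = 70 and Qs = 6·58 - 122 = 226.
Surplus = Qs - Qd = 226 - 70 = 156.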